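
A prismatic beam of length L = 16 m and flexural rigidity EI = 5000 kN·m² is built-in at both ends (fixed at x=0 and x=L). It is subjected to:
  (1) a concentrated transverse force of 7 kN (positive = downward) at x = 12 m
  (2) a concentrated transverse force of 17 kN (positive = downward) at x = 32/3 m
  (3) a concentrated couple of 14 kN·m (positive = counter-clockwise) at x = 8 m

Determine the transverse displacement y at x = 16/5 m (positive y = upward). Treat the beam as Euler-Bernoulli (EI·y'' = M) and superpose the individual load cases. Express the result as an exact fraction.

y(16/5) = -140164/6328125 m

Load 1 — point force P=7 kN at a=12 m (b=L-a=4):
  y_1 = -Pb²x²(3aL-(3a+b)x)/(6L³EI)  [x≤a] = -7·4²·(16/5)²·(3·12·16-(3·12+4)·(16/5))/(6·16³·5000) = -196/46875 m
Load 2 — point force P=17 kN at a=32/3 m (b=L-a=16/3):
  y_2 = -Pb²x²(3aL-(3a+b)x)/(6L³EI)  [x≤a] = -17·(16/3)²·(16/5)²·(3·(32/3)·16-(3·(32/3)+(16/3))·(16/5))/(6·16³·5000) = -100096/6328125 m
Load 3 — applied couple M₀=14 kN·m at a=8 m (b=L-a=8):
  y_3 = (R_Ax³/6 - M_Ax²/2)/EI  [x≤a] with R_A=21/16, M_A=7/2 = ((21/16)·(16/5)³/6 - (7/2)·(16/5)²/2)/5000 = -168/78125 m
Superposition: y = Σ y_i = -140164/6328125 m ≈ -0.022149 m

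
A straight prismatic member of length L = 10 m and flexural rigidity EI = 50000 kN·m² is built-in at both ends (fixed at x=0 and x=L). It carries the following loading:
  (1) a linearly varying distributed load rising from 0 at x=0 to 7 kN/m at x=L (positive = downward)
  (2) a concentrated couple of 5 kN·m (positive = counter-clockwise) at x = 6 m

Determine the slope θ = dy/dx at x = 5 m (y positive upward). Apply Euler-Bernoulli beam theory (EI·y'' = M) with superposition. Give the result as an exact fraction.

θ(5) = -127/2400000 rad

Load 1 — triangular load w₀=7 kN/m (0→w₀ over full span):
  θ_1 = -w₀(2x(L-x)(L-2x)(x+2L)+x²(L-x)²)/(120LEI) = -7·(2·5·(10-5)·(10-2·5)·(5+2·10)+5²·(10-5)²)/(120·10·50000) = -7/96000 rad
Load 2 — applied couple M₀=5 kN·m at a=6 m (b=L-a=4):
  θ_2 = (R_Ax²/2 - M_Ax)/EI  [x≤a] with R_A=18/25, M_A=8/5 = ((18/25)·5²/2 - (8/5)·5)/50000 = 1/50000 rad
Superposition: θ = Σ θ_i = -127/2400000 rad ≈ -0.000053 rad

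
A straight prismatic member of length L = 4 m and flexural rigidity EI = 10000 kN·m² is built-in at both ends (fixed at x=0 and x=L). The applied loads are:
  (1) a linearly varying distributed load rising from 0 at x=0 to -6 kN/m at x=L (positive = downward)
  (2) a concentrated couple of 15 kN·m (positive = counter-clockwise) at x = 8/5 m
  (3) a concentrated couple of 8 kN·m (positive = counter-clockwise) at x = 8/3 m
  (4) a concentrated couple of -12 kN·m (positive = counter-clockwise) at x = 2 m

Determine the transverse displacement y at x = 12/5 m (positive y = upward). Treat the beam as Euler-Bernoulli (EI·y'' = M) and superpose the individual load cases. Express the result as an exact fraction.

y(12/5) = 2022/9765625 m

Load 1 — triangular load w₀=-6 kN/m (0→w₀ over full span):
  y_1 = -w₀x²(L-x)²(x+2L)/(120LEI) = -(-6)·(12/5)²·(4-(12/5))²·((12/5)+2·4)/(120·4·10000) = 1872/9765625 m
Load 2 — applied couple M₀=15 kN·m at a=8/5 m (b=L-a=12/5):
  y_2 = (R_Ax³/6 - M_Ax²/2 - M₀(x-a)²/2)/EI  [x>a] with R_A=27/5, M_A=9/5 = ((27/5)·(12/5)³/6 - (9/5)·(12/5)²/2 - 15·((12/5)-(8/5))²/2)/10000 = 96/390625 m
Load 3 — applied couple M₀=8 kN·m at a=8/3 m (b=L-a=4/3):
  y_3 = (R_Ax³/6 - M_Ax²/2)/EI  [x≤a] with R_A=8/3, M_A=8/3 = ((8/3)·(12/5)³/6 - (8/3)·(12/5)²/2)/10000 = -12/78125 m
Load 4 — applied couple M₀=-12 kN·m at a=2 m (b=L-a=2):
  y_4 = (R_Ax³/6 - M_Ax²/2 - M₀(x-a)²/2)/EI  [x>a] with R_A=-9/2, M_A=-3 = ((-9/2)·(12/5)³/6 - (-3)·(12/5)²/2 - (-12)·((12/5)-2)²/2)/10000 = -6/78125 m
Superposition: y = Σ y_i = 2022/9765625 m ≈ 0.000207 m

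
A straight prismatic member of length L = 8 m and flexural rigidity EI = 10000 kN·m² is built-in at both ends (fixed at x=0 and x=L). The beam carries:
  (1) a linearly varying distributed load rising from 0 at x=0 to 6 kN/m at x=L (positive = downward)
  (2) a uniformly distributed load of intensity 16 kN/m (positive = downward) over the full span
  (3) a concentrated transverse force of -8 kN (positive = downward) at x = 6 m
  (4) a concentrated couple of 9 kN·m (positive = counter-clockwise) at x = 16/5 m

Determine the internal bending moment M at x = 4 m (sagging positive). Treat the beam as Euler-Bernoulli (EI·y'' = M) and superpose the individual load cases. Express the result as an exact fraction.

Load 1 — triangular load w₀=6 kN/m (0→w₀ over full span):
  M_1 = 3w₀Lx/20 - w₀L²/30 - w₀x³/(6L) = 3·6·8·4/20 - 6·8²/30 - 6·4³/(6·8) = 8 kN·m
Load 2 — uniform load w=16 kN/m over full span:
  M_2 = wLx/2 - wL²/12 - wx²/2 = 16·8·4/2 - 16·8²/12 - 16·4²/2 = 128/3 kN·m
Load 3 — point force P=-8 kN at a=6 m (b=L-a=2):
  M_3 = Pb²(3a+b)x/L³ - Pab²/L²  [x≤a] = (-8)·2²·(3·6+2)·4/8³ - (-8)·6·2²/8² = -2 kN·m
Load 4 — applied couple M₀=9 kN·m at a=16/5 m (b=L-a=24/5):
  M_4 = R_Ax - M_A - M₀  [x>a] with R_A=81/50, M_A=27/25 = (81/50)·4 - (27/25) - 9 = -18/5 kN·m
Superposition: M = Σ M_i = 676/15 kN·m ≈ 45.066667 kN·m

M(4) = 676/15 kN·m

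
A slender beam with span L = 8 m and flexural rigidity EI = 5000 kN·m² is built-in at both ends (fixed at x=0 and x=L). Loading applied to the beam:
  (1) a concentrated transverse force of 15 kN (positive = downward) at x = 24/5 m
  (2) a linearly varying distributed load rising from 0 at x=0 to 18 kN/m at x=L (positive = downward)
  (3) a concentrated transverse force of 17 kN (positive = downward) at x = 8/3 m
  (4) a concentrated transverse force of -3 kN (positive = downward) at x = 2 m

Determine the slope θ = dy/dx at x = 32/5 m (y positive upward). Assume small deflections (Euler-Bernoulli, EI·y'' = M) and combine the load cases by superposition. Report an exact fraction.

Load 1 — point force P=15 kN at a=24/5 m (b=L-a=16/5):
  θ_1 = Pa²(L-x)(2bL-(3b+a)(L-x))/(2L³EI)  [x>a] = 15·(24/5)²·(8-(32/5))·(2·(16/5)·8-(3·(16/5)+(24/5))·(8-(32/5)))/(2·8³·5000) = 1188/390625 rad
Load 2 — triangular load w₀=18 kN/m (0→w₀ over full span):
  θ_2 = -w₀(2x(L-x)(L-2x)(x+2L)+x²(L-x)²)/(120LEI) = -18·(2·(32/5)·(8-(32/5))·(8-2·(32/5))·((32/5)+2·8)+(32/5)²·(8-(32/5))²)/(120·8·5000) = 3072/390625 rad
Load 3 — point force P=17 kN at a=8/3 m (b=L-a=16/3):
  θ_3 = Pa²(L-x)(2bL-(3b+a)(L-x))/(2L³EI)  [x>a] = 17·(8/3)²·(8-(32/5))·(2·(16/3)·8-(3·(16/3)+(8/3))·(8-(32/5)))/(2·8³·5000) = 884/421875 rad
Load 4 — point force P=-3 kN at a=2 m (b=L-a=6):
  θ_4 = Pa²(L-x)(2bL-(3b+a)(L-x))/(2L³EI)  [x>a] = (-3)·2²·(8-(32/5))·(2·6·8-(3·6+2)·(8-(32/5)))/(2·8³·5000) = -3/12500 rad
Superposition: θ = Σ θ_i = 107671/8437500 rad ≈ 0.012761 rad

θ(32/5) = 107671/8437500 rad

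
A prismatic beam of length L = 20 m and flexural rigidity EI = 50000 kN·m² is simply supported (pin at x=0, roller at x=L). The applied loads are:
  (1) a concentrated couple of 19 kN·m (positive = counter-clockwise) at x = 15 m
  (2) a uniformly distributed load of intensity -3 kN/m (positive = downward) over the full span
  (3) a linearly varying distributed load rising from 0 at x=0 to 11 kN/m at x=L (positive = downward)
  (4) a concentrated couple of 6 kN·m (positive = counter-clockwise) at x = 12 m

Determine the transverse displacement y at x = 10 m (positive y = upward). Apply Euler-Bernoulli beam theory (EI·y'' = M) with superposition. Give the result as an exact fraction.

Load 1 — applied couple M₀=19 kN·m at a=15 m (b=L-a=5):
  y_1 = (M₀x³/(6L)+C₁x)/EI  [x≤a] with C₁=M₀(3b²-L²)/(6L)=-1235/24 = (19·10³/(6·20)+(-1235/24)·10)/50000 = -57/8000 m
Load 2 — uniform load w=-3 kN/m over full span:
  y_2 = -wx(L³-2Lx²+x³)/(24EI) = -(-3)·10·(20³-2·20·10²+10³)/(24·50000) = 1/8 m
Load 3 — triangular load w₀=11 kN/m (0→w₀ over full span):
  y_3 = -w₀x(7L⁴-10L²x²+3x⁴)/(360LEI) = -11·10·(7·20⁴-10·20²·10²+3·10⁴)/(360·20·50000) = -11/48 m
Load 4 — applied couple M₀=6 kN·m at a=12 m (b=L-a=8):
  y_4 = (M₀x³/(6L)+C₁x)/EI  [x≤a] with C₁=M₀(3b²-L²)/(6L)=-52/5 = (6·10³/(6·20)+(-52/5)·10)/50000 = -27/25000 m
Superposition: y = Σ y_i = -67423/600000 m ≈ -0.112372 m

y(10) = -67423/600000 m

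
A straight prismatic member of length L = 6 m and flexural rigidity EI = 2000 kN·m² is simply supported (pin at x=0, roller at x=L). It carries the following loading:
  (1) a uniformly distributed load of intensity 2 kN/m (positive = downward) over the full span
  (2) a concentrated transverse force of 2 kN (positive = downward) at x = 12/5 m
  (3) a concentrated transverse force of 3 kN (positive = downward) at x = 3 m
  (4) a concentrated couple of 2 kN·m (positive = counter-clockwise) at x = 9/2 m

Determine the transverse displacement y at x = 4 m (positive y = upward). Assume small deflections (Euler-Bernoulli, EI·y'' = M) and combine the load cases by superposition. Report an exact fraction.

y(4) = -28561/1125000 m

Load 1 — uniform load w=2 kN/m over full span:
  y_1 = -wx(L³-2Lx²+x³)/(24EI) = -2·4·(6³-2·6·4²+4³)/(24·2000) = -11/750 m
Load 2 — point force P=2 kN at a=12/5 m (b=L-a=18/5):
  y_2 = -Pa(L-x)(2Lx-a²-x²)/(6LEI)  [x>a] = -2·(12/5)·(6-4)·(2·6·4-(12/5)²-4²)/(6·6·2000) = -164/46875 m
Load 3 — point force P=3 kN at a=3 m (b=L-a=3):
  y_3 = -Pa(L-x)(2Lx-a²-x²)/(6LEI)  [x>a] = -3·3·(6-4)·(2·6·4-3²-4²)/(6·6·2000) = -23/4000 m
Load 4 — applied couple M₀=2 kN·m at a=9/2 m (b=L-a=3/2):
  y_4 = (M₀x³/(6L)+C₁x)/EI  [x≤a] with C₁=M₀(3b²-L²)/(6L)=-13/8 = (2·4³/(6·6)+(-13/8)·4)/2000 = -53/36000 m
Superposition: y = Σ y_i = -28561/1125000 m ≈ -0.025388 m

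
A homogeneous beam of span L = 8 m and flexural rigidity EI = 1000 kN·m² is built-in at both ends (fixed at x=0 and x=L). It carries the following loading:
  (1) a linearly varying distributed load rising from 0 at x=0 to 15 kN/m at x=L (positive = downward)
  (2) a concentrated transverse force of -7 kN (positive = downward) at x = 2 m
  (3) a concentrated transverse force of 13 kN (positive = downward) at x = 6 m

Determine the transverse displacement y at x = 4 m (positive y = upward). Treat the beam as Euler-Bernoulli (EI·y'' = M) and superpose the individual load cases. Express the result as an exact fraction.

Load 1 — triangular load w₀=15 kN/m (0→w₀ over full span):
  y_1 = -w₀x²(L-x)²(x+2L)/(120LEI) = -15·4²·(8-4)²·(4+2·8)/(120·8·1000) = -2/25 m
Load 2 — point force P=-7 kN at a=2 m (b=L-a=6):
  y_2 = -Pa²(L-x)²(3bL-(3b+a)(L-x))/(6L³EI)  [x>a] = -(-7)·2²·(8-4)²·(3·6·8-(3·6+2)·(8-4))/(6·8³·1000) = 7/750 m
Load 3 — point force P=13 kN at a=6 m (b=L-a=2):
  y_3 = -Pb²x²(3aL-(3a+b)x)/(6L³EI)  [x≤a] = -13·2²·4²·(3·6·8-(3·6+2)·4)/(6·8³·1000) = -13/750 m
Superposition: y = Σ y_i = -11/125 m ≈ -0.088000 m

y(4) = -11/125 m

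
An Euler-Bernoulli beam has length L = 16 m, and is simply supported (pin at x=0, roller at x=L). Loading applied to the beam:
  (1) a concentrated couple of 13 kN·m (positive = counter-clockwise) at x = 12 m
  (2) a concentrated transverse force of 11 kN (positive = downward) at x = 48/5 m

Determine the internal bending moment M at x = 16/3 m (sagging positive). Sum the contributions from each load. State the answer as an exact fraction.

Load 1 — applied couple M₀=13 kN·m at a=12 m (b=L-a=4):
  M_1 = M₀x/L  [x≤a] = 13·(16/3)/16 = 13/3 kN·m
Load 2 — point force P=11 kN at a=48/5 m (b=L-a=32/5):
  M_2 = Pbx/L  [x≤a] = 11·(32/5)·(16/3)/16 = 352/15 kN·m
Superposition: M = Σ M_i = 139/5 kN·m ≈ 27.800000 kN·m

M(16/3) = 139/5 kN·m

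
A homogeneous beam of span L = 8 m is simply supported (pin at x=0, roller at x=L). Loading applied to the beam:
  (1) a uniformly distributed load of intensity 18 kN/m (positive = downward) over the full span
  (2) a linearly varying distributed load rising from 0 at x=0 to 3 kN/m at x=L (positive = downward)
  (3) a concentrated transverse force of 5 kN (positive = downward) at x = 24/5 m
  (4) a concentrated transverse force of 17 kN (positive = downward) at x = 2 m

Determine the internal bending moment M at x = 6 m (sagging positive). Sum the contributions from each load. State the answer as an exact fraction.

Load 1 — uniform load w=18 kN/m over full span:
  M_1 = wx(L-x)/2 = 18·6·(8-6)/2 = 108 kN·m
Load 2 — triangular load w₀=3 kN/m (0→w₀ over full span):
  M_2 = w₀Lx/6 - w₀x³/(6L) = 3·8·6/6 - 3·6³/(6·8) = 21/2 kN·m
Load 3 — point force P=5 kN at a=24/5 m (b=L-a=16/5):
  M_3 = Pa(L-x)/L  [x>a] = 5·(24/5)·(8-6)/8 = 6 kN·m
Load 4 — point force P=17 kN at a=2 m (b=L-a=6):
  M_4 = Pa(L-x)/L  [x>a] = 17·2·(8-6)/8 = 17/2 kN·m
Superposition: M = Σ M_i = 133 kN·m ≈ 133.000000 kN·m

M(6) = 133 kN·m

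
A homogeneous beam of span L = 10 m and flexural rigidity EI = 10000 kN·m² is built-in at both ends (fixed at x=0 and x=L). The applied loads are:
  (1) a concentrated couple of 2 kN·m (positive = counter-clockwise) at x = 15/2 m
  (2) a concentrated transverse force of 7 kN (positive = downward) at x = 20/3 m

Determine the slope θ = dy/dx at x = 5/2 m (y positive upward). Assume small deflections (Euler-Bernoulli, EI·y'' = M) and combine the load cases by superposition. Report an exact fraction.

Load 1 — applied couple M₀=2 kN·m at a=15/2 m (b=L-a=5/2):
  θ_1 = (R_Ax²/2 - M_Ax)/EI  [x≤a] with R_A=9/40, M_A=5/8 = ((9/40)·(5/2)²/2 - (5/8)·(5/2))/10000 = -11/128000 rad
Load 2 — point force P=7 kN at a=20/3 m (b=L-a=10/3):
  θ_2 = -Pb²x(2aL-(3a+b)x)/(2L³EI)  [x≤a] = -7·(10/3)²·(5/2)·(2·(20/3)·10-(3·(20/3)+(10/3))·(5/2))/(2·10³·10000) = -7/9600 rad
Superposition: θ = Σ θ_i = -313/384000 rad ≈ -0.000815 rad

θ(5/2) = -313/384000 rad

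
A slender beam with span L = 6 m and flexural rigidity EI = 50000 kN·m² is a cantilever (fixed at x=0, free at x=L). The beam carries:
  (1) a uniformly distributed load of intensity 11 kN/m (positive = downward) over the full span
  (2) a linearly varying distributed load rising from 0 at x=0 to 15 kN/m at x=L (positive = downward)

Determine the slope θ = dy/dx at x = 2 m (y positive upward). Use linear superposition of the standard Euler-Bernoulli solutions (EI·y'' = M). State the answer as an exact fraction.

θ(2) = -1651/150000 rad

Load 1 — uniform load w=11 kN/m over full span:
  θ_1 = -wx(x²-3Lx+3L²)/(6EI) = -11·2·(2²-3·6·2+3·6²)/(6·50000) = -209/37500 rad
Load 2 — triangular load w₀=15 kN/m (0→w₀ over full span):
  θ_2 = (w₀Lx²/4-w₀L²x/3-w₀x⁴/(24L))/EI = (15·6·2²/4-15·6²·2/3-15·2⁴/(24·6))/50000 = -163/30000 rad
Superposition: θ = Σ θ_i = -1651/150000 rad ≈ -0.011007 rad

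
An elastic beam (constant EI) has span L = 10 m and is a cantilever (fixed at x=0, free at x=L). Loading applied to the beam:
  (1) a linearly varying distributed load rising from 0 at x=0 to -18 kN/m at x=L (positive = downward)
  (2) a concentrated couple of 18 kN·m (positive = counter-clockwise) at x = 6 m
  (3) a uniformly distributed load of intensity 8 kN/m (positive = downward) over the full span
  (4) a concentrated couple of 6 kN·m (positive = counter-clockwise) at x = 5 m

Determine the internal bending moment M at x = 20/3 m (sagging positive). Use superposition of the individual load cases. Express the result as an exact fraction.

Load 1 — triangular load w₀=-18 kN/m (0→w₀ over full span):
  M_1 = w₀Lx/2 - w₀L²/3 - w₀x³/(6L) = (-18)·10·(20/3)/2 - (-18)·10²/3 - (-18)·(20/3)³/(6·10) = 800/9 kN·m
Load 2 — applied couple M₀=18 kN·m at a=6 m (b=L-a=4):
  M_2 = 0  [x>a] = 0 kN·m
Load 3 — uniform load w=8 kN/m over full span:
  M_3 = -w(L-x)²/2 = -8·(10-(20/3))²/2 = -400/9 kN·m
Load 4 — applied couple M₀=6 kN·m at a=5 m (b=L-a=5):
  M_4 = 0  [x>a] = 0 kN·m
Superposition: M = Σ M_i = 400/9 kN·m ≈ 44.444444 kN·m

M(20/3) = 400/9 kN·m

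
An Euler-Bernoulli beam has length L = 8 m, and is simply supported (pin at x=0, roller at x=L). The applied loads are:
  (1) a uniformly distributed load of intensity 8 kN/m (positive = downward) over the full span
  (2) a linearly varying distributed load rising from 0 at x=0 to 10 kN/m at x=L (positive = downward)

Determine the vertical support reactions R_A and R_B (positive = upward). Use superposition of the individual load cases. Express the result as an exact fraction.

R_A = 136/3 kN, R_B = 176/3 kN

Load 1 — uniform load w=8 kN/m over full span:
  R_A = wL/2 = 8·8/2 = 32 kN
  R_B = wL/2 = 8·8/2 = 32 kN
Load 2 — triangular load w₀=10 kN/m (0→w₀ over full span):
  R_A = w₀L/6 = 10·8/6 = 40/3 kN
  R_B = w₀L/3 = 10·8/3 = 80/3 kN
Superposition: R_A = 136/3 kN, R_B = 176/3 kN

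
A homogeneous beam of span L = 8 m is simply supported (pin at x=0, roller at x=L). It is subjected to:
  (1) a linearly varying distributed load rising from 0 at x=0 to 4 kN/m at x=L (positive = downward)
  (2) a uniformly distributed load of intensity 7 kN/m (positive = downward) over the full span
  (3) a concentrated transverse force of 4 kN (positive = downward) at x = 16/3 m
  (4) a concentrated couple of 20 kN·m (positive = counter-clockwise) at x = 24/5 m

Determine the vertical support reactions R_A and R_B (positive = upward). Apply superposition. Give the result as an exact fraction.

R_A = 223/6 kN, R_B = 233/6 kN

Load 1 — triangular load w₀=4 kN/m (0→w₀ over full span):
  R_A = w₀L/6 = 4·8/6 = 16/3 kN
  R_B = w₀L/3 = 4·8/3 = 32/3 kN
Load 2 — uniform load w=7 kN/m over full span:
  R_A = wL/2 = 7·8/2 = 28 kN
  R_B = wL/2 = 7·8/2 = 28 kN
Load 3 — point force P=4 kN at a=16/3 m (b=L-a=8/3):
  R_A = Pb/L = 4·(8/3)/8 = 4/3 kN
  R_B = Pa/L = 4·(16/3)/8 = 8/3 kN
Load 4 — applied couple M₀=20 kN·m at a=24/5 m (b=L-a=16/5):
  R_A = M₀/L = 20/8 = 5/2 kN
  R_B = -M₀/L = -20/8 = -5/2 kN
Superposition: R_A = 223/6 kN, R_B = 233/6 kN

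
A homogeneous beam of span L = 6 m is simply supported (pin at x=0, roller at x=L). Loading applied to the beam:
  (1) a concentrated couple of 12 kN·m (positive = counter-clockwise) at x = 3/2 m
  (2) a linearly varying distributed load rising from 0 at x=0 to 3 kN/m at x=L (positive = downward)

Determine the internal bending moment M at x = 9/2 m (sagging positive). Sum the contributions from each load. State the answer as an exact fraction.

Load 1 — applied couple M₀=12 kN·m at a=3/2 m (b=L-a=9/2):
  M_1 = M₀x/L - M₀  [x>a] = 12·(9/2)/6 - 12 = -3 kN·m
Load 2 — triangular load w₀=3 kN/m (0→w₀ over full span):
  M_2 = w₀Lx/6 - w₀x³/(6L) = 3·6·(9/2)/6 - 3·(9/2)³/(6·6) = 189/32 kN·m
Superposition: M = Σ M_i = 93/32 kN·m ≈ 2.906250 kN·m

M(9/2) = 93/32 kN·m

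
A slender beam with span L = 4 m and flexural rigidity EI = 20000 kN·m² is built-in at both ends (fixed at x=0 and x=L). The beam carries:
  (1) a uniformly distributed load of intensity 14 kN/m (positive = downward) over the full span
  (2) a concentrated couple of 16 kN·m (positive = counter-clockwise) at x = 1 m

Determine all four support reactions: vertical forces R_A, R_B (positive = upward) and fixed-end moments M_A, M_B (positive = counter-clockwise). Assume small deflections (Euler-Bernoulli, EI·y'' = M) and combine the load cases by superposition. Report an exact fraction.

Load 1 — uniform load w=14 kN/m over full span:
  R_A = wL/2 = 14·4/2 = 28 kN
  M_A = wL²/12 = 14·4²/12 = 56/3 kN·m
  R_B = wL/2 = 14·4/2 = 28 kN
  M_B = -wL²/12 = -14·4²/12 = -56/3 kN·m
Load 2 — applied couple M₀=16 kN·m at a=1 m (b=L-a=3):
  R_A = 6M₀ab/L³ = 6·16·1·3/4³ = 9/2 kN
  M_A = M₀b(2a-b)/L² = 16·3·(2·1-3)/4² = -3 kN·m
  R_B = -6M₀ab/L³ = -6·16·1·3/4³ = -9/2 kN
  M_B = M₀a(2b-a)/L² = 16·1·(2·3-1)/4² = 5 kN·m
Superposition: R_A = 65/2 kN, M_A = 47/3 kN·m, R_B = 47/2 kN, M_B = -41/3 kN·m

R_A = 65/2 kN, M_A = 47/3 kN·m, R_B = 47/2 kN, M_B = -41/3 kN·m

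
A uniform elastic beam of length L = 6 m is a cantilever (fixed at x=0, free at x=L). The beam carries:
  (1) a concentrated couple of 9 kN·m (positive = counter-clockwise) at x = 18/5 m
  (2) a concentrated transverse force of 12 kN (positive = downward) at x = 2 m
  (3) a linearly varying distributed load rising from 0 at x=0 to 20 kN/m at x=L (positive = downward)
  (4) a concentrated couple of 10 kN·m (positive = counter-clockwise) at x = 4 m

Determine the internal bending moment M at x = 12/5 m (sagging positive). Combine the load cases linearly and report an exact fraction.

M(12/5) = -2117/25 kN·m

Load 1 — applied couple M₀=9 kN·m at a=18/5 m (b=L-a=12/5):
  M_1 = M₀  [x≤a] = 9 = 9 kN·m
Load 2 — point force P=12 kN at a=2 m (b=L-a=4):
  M_2 = 0  [x>a] = 0 kN·m
Load 3 — triangular load w₀=20 kN/m (0→w₀ over full span):
  M_3 = w₀Lx/2 - w₀L²/3 - w₀x³/(6L) = 20·6·(12/5)/2 - 20·6²/3 - 20·(12/5)³/(6·6) = -2592/25 kN·m
Load 4 — applied couple M₀=10 kN·m at a=4 m (b=L-a=2):
  M_4 = M₀  [x≤a] = 10 = 10 kN·m
Superposition: M = Σ M_i = -2117/25 kN·m ≈ -84.680000 kN·m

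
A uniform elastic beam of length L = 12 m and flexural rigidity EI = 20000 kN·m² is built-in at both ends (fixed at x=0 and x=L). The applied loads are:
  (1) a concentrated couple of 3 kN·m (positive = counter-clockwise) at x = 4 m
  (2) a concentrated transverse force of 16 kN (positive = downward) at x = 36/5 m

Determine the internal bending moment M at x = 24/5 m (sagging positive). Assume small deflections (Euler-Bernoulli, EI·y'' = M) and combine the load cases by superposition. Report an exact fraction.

Load 1 — applied couple M₀=3 kN·m at a=4 m (b=L-a=8):
  M_1 = R_Ax - M_A - M₀  [x>a] with R_A=1/3, M_A=0 = (1/3)·(24/5) - 0 - 3 = -7/5 kN·m
Load 2 — point force P=16 kN at a=36/5 m (b=L-a=24/5):
  M_2 = Pb²(3a+b)x/L³ - Pab²/L²  [x≤a] = 16·(24/5)²·(3·(36/5)+(24/5))·(24/5)/12³ - 16·(36/5)·(24/5)²/12² = 5376/625 kN·m
Superposition: M = Σ M_i = 4501/625 kN·m ≈ 7.201600 kN·m

M(24/5) = 4501/625 kN·m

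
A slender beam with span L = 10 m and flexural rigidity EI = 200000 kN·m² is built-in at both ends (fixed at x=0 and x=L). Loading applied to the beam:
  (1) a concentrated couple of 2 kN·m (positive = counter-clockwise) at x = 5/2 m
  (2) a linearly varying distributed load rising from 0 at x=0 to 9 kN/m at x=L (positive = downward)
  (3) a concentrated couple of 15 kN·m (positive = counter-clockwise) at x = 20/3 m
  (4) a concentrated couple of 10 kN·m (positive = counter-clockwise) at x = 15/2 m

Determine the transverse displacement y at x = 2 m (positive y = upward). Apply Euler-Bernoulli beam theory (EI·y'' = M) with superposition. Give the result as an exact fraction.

Load 1 — applied couple M₀=2 kN·m at a=5/2 m (b=L-a=15/2):
  y_1 = (R_Ax³/6 - M_Ax²/2)/EI  [x≤a] with R_A=9/40, M_A=-3/8 = ((9/40)·2³/6 - (-3/8)·2²/2)/200000 = 21/4000000 m
Load 2 — triangular load w₀=9 kN/m (0→w₀ over full span):
  y_2 = -w₀x²(L-x)²(x+2L)/(120LEI) = -9·2²·(10-2)²·(2+2·10)/(120·10·200000) = -33/156250 m
Load 3 — applied couple M₀=15 kN·m at a=20/3 m (b=L-a=10/3):
  y_3 = (R_Ax³/6 - M_Ax²/2)/EI  [x≤a] with R_A=2, M_A=5 = (2·2³/6 - 5·2²/2)/200000 = -11/300000 m
Load 4 — applied couple M₀=10 kN·m at a=15/2 m (b=L-a=5/2):
  y_4 = (R_Ax³/6 - M_Ax²/2)/EI  [x≤a] with R_A=9/8, M_A=25/8 = ((9/8)·2³/6 - (25/8)·2²/2)/200000 = -19/800000 m
Superposition: y = Σ y_i = -7991/30000000 m ≈ -0.000266 m

y(2) = -7991/30000000 m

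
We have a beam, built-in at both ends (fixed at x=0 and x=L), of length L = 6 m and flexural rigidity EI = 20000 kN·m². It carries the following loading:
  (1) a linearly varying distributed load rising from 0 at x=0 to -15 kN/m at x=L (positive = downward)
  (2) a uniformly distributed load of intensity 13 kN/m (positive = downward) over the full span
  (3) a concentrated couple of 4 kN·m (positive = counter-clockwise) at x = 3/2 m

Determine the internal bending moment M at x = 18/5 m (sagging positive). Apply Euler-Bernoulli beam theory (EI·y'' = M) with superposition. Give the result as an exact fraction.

M(18/5) = 109/20 kN·m

Load 1 — triangular load w₀=-15 kN/m (0→w₀ over full span):
  M_1 = 3w₀Lx/20 - w₀L²/30 - w₀x³/(6L) = 3·(-15)·6·(18/5)/20 - (-15)·6²/30 - (-15)·(18/5)³/(6·6) = -279/25 kN·m
Load 2 — uniform load w=13 kN/m over full span:
  M_2 = wLx/2 - wL²/12 - wx²/2 = 13·6·(18/5)/2 - 13·6²/12 - 13·(18/5)²/2 = 429/25 kN·m
Load 3 — applied couple M₀=4 kN·m at a=3/2 m (b=L-a=9/2):
  M_3 = R_Ax - M_A - M₀  [x>a] with R_A=3/4, M_A=-3/4 = (3/4)·(18/5) - (-3/4) - 4 = -11/20 kN·m
Superposition: M = Σ M_i = 109/20 kN·m ≈ 5.450000 kN·m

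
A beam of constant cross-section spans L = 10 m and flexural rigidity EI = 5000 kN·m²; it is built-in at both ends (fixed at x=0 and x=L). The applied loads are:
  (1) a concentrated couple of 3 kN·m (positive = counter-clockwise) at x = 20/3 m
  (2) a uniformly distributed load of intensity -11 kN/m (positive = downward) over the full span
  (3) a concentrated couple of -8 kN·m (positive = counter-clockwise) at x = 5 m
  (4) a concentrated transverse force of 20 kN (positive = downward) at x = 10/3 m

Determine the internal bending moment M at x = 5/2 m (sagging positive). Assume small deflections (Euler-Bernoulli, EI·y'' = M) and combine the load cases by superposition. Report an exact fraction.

Load 1 — applied couple M₀=3 kN·m at a=20/3 m (b=L-a=10/3):
  M_1 = R_Ax - M_A  [x≤a] with R_A=2/5, M_A=1 = (2/5)·(5/2) - 1 = 0 kN·m
Load 2 — uniform load w=-11 kN/m over full span:
  M_2 = wLx/2 - wL²/12 - wx²/2 = (-11)·10·(5/2)/2 - (-11)·10²/12 - (-11)·(5/2)²/2 = -275/24 kN·m
Load 3 — applied couple M₀=-8 kN·m at a=5 m (b=L-a=5):
  M_3 = R_Ax - M_A  [x≤a] with R_A=-6/5, M_A=-2 = (-6/5)·(5/2) - (-2) = -1 kN·m
Load 4 — point force P=20 kN at a=10/3 m (b=L-a=20/3):
  M_4 = Pb²(3a+b)x/L³ - Pab²/L²  [x≤a] = 20·(20/3)²·(3·(10/3)+(20/3))·(5/2)/10³ - 20·(10/3)·(20/3)²/10² = 200/27 kN·m
Superposition: M = Σ M_i = -1091/216 kN·m ≈ -5.050926 kN·m

M(5/2) = -1091/216 kN·m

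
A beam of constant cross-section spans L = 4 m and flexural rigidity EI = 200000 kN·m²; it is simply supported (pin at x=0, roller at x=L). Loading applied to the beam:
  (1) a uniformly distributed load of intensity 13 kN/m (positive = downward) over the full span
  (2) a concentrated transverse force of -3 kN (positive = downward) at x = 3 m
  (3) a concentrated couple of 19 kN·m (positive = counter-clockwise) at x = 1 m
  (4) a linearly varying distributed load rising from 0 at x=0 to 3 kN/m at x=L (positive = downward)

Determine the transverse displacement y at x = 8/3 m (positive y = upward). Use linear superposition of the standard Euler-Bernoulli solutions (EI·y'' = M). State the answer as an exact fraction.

Load 1 — uniform load w=13 kN/m over full span:
  y_1 = -wx(L³-2Lx²+x³)/(24EI) = -13·(8/3)·(4³-2·4·(8/3)²+(8/3)³)/(24·200000) = -143/759375 m
Load 2 — point force P=-3 kN at a=3 m (b=L-a=1):
  y_2 = -Pbx(L²-b²-x²)/(6LEI)  [x≤a] = -(-3)·1·(8/3)·(4²-1²-(8/3)²)/(6·4·200000) = 71/5400000 m
Load 3 — applied couple M₀=19 kN·m at a=1 m (b=L-a=3):
  y_3 = (M₀x³/(6L)-M₀(x-a)²/2+C₁x)/EI  [x>a] with C₁=M₀(3b²-L²)/(6L)=209/24 = (19·(8/3)³/(6·4)-19·((8/3)-1)²/2+(209/24)·(8/3))/200000 = 1919/32400000 m
Load 4 — triangular load w₀=3 kN/m (0→w₀ over full span):
  y_4 = -w₀x(7L⁴-10L²x²+3x⁴)/(360LEI) = -3·(8/3)·(7·4⁴-10·4²·(8/3)²+3·(8/3)⁴)/(360·4·200000) = -17/759375 m
Superposition: y = Σ y_i = -2689/19440000 m ≈ -0.000138 m

y(8/3) = -2689/19440000 m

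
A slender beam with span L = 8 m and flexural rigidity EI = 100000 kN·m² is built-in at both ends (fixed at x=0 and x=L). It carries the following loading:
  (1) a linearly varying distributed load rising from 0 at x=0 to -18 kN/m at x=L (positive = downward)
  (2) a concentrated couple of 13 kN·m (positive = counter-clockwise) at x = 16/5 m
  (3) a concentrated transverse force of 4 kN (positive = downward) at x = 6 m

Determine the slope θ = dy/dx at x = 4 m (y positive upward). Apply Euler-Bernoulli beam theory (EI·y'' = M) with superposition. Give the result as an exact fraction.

θ(4) = 147/2500000 rad

Load 1 — triangular load w₀=-18 kN/m (0→w₀ over full span):
  θ_1 = -w₀(2x(L-x)(L-2x)(x+2L)+x²(L-x)²)/(120LEI) = -(-18)·(2·4·(8-4)·(8-2·4)·(4+2·8)+4²·(8-4)²)/(120·8·100000) = 3/62500 rad
Load 2 — applied couple M₀=13 kN·m at a=16/5 m (b=L-a=24/5):
  θ_2 = (R_Ax²/2 - M_Ax - M₀(x-a))/EI  [x>a] with R_A=117/50, M_A=39/25 = ((117/50)·4²/2 - (39/25)·4 - 13·(4-(16/5)))/100000 = 13/625000 rad
Load 3 — point force P=4 kN at a=6 m (b=L-a=2):
  θ_3 = -Pb²x(2aL-(3a+b)x)/(2L³EI)  [x≤a] = -4·2²·4·(2·6·8-(3·6+2)·4)/(2·8³·100000) = -1/100000 rad
Superposition: θ = Σ θ_i = 147/2500000 rad ≈ 0.000059 rad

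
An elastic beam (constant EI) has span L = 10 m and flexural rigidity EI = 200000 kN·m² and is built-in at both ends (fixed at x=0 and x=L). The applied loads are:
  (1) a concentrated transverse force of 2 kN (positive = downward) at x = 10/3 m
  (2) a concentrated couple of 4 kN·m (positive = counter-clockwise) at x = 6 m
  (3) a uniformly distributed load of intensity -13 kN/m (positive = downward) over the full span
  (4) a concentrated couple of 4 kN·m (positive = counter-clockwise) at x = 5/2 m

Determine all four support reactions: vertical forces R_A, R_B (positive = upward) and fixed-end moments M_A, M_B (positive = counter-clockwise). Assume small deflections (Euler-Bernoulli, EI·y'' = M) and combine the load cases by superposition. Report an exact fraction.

R_A = -843649/13500 kN, M_A = -283069/2700 kN·m, R_B = -884351/13500 kN, M_B = 293171/2700 kN·m

Load 1 — point force P=2 kN at a=10/3 m (b=L-a=20/3):
  R_A = Pb²(3a+b)/L³ = 2·(20/3)²·(3·(10/3)+(20/3))/10³ = 40/27 kN
  M_A = Pab²/L² = 2·(10/3)·(20/3)²/10² = 80/27 kN·m
  R_B = Pa²(a+3b)/L³ = 2·(10/3)²·((10/3)+3·(20/3))/10³ = 14/27 kN
  M_B = -Pa²b/L² = -2·(10/3)²·(20/3)/10² = -40/27 kN·m
Load 2 — applied couple M₀=4 kN·m at a=6 m (b=L-a=4):
  R_A = 6M₀ab/L³ = 6·4·6·4/10³ = 72/125 kN
  M_A = M₀b(2a-b)/L² = 4·4·(2·6-4)/10² = 32/25 kN·m
  R_B = -6M₀ab/L³ = -6·4·6·4/10³ = -72/125 kN
  M_B = M₀a(2b-a)/L² = 4·6·(2·4-6)/10² = 12/25 kN·m
Load 3 — uniform load w=-13 kN/m over full span:
  R_A = wL/2 = (-13)·10/2 = -65 kN
  M_A = wL²/12 = (-13)·10²/12 = -325/3 kN·m
  R_B = wL/2 = (-13)·10/2 = -65 kN
  M_B = -wL²/12 = -(-13)·10²/12 = 325/3 kN·m
Load 4 — applied couple M₀=4 kN·m at a=5/2 m (b=L-a=15/2):
  R_A = 6M₀ab/L³ = 6·4·(5/2)·(15/2)/10³ = 9/20 kN
  M_A = M₀b(2a-b)/L² = 4·(15/2)·(2·(5/2)-(15/2))/10² = -3/4 kN·m
  R_B = -6M₀ab/L³ = -6·4·(5/2)·(15/2)/10³ = -9/20 kN
  M_B = M₀a(2b-a)/L² = 4·(5/2)·(2·(15/2)-(5/2))/10² = 5/4 kN·m
Superposition: R_A = -843649/13500 kN, M_A = -283069/2700 kN·m, R_B = -884351/13500 kN, M_B = 293171/2700 kN·m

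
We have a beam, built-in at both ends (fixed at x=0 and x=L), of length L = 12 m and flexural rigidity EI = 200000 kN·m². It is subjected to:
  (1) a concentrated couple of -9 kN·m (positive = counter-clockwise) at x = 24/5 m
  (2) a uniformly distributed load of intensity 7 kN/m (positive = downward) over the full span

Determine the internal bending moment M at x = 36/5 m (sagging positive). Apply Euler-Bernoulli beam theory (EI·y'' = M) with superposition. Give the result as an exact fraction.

M(36/5) = 4908/125 kN·m

Load 1 — applied couple M₀=-9 kN·m at a=24/5 m (b=L-a=36/5):
  M_1 = R_Ax - M_A - M₀  [x>a] with R_A=-27/25, M_A=-27/25 = (-27/25)·(36/5) - (-27/25) - (-9) = 288/125 kN·m
Load 2 — uniform load w=7 kN/m over full span:
  M_2 = wLx/2 - wL²/12 - wx²/2 = 7·12·(36/5)/2 - 7·12²/12 - 7·(36/5)²/2 = 924/25 kN·m
Superposition: M = Σ M_i = 4908/125 kN·m ≈ 39.264000 kN·m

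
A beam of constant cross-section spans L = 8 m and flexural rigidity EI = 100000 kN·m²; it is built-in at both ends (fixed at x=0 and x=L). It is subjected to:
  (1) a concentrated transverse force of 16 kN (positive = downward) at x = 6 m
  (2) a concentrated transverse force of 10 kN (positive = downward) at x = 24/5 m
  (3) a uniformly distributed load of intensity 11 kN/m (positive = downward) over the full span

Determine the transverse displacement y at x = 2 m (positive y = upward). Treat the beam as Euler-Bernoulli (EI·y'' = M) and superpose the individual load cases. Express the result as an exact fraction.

y(2) = -8/9375 m

Load 1 — point force P=16 kN at a=6 m (b=L-a=2):
  y_1 = -Pb²x²(3aL-(3a+b)x)/(6L³EI)  [x≤a] = -16·2²·2²·(3·6·8-(3·6+2)·2)/(6·8³·100000) = -13/150000 m
Load 2 — point force P=10 kN at a=24/5 m (b=L-a=16/5):
  y_2 = -Pb²x²(3aL-(3a+b)x)/(6L³EI)  [x≤a] = -10·(16/5)²·2²·(3·(24/5)·8-(3·(24/5)+(16/5))·2)/(6·8³·100000) = -1/9375 m
Load 3 — uniform load w=11 kN/m over full span:
  y_3 = -wx²(L-x)²/(24EI) = -11·2²·(8-2)²/(24·100000) = -33/50000 m
Superposition: y = Σ y_i = -8/9375 m ≈ -0.000853 m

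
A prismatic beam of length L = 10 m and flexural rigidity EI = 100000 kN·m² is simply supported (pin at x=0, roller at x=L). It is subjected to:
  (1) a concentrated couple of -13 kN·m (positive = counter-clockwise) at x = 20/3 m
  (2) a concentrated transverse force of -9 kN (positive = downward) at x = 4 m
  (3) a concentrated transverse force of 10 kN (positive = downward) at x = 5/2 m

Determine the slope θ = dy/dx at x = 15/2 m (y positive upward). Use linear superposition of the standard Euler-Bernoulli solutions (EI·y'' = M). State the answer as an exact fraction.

Load 1 — applied couple M₀=-13 kN·m at a=20/3 m (b=L-a=10/3):
  θ_1 = (M₀x²/(2L)-M₀(x-a)+C₁)/EI  [x>a] with C₁=M₀(3b²-L²)/(6L)=130/9 = ((-13)·(15/2)²/(2·10)-(-13)·((15/2)-(20/3))+(130/9))/100000 = -13/115200 rad
Load 2 — point force P=-9 kN at a=4 m (b=L-a=6):
  θ_2 = -Pa(2L²-6Lx+3x²+a²)/(6LEI)  [x>a] = -(-9)·4·(2·10²-6·10·(15/2)+3·(15/2)²+4²)/(6·10·100000) = -783/2000000 rad
Load 3 — point force P=10 kN at a=5/2 m (b=L-a=15/2):
  θ_3 = -Pa(2L²-6Lx+3x²+a²)/(6LEI)  [x>a] = -10·(5/2)·(2·10²-6·10·(15/2)+3·(15/2)²+(5/2)²)/(6·10·100000) = 1/3200 rad
Superposition: θ = Σ θ_i = -13813/72000000 rad ≈ -0.000192 rad

θ(15/2) = -13813/72000000 rad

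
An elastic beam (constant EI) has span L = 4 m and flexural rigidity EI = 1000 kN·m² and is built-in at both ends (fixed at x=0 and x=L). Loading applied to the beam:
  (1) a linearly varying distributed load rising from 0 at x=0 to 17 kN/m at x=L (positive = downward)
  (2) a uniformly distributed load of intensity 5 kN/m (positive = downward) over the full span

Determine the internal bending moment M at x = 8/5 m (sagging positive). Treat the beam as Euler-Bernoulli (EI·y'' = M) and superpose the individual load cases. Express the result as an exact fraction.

M(8/5) = 2732/375 kN·m

Load 1 — triangular load w₀=17 kN/m (0→w₀ over full span):
  M_1 = 3w₀Lx/20 - w₀L²/30 - w₀x³/(6L) = 3·17·4·(8/5)/20 - 17·4²/30 - 17·(8/5)³/(6·4) = 544/125 kN·m
Load 2 — uniform load w=5 kN/m over full span:
  M_2 = wLx/2 - wL²/12 - wx²/2 = 5·4·(8/5)/2 - 5·4²/12 - 5·(8/5)²/2 = 44/15 kN·m
Superposition: M = Σ M_i = 2732/375 kN·m ≈ 7.285333 kN·m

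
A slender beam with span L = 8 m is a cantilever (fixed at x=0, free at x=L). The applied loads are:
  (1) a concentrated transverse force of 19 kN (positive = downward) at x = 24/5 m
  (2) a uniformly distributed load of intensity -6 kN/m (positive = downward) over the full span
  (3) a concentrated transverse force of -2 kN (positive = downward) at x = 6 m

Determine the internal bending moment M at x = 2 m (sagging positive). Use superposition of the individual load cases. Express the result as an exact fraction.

Load 1 — point force P=19 kN at a=24/5 m (b=L-a=16/5):
  M_1 = -P(a-x)  [x≤a] = -19·((24/5)-2) = -266/5 kN·m
Load 2 — uniform load w=-6 kN/m over full span:
  M_2 = -w(L-x)²/2 = -(-6)·(8-2)²/2 = 108 kN·m
Load 3 — point force P=-2 kN at a=6 m (b=L-a=2):
  M_3 = -P(a-x)  [x≤a] = -(-2)·(6-2) = 8 kN·m
Superposition: M = Σ M_i = 314/5 kN·m ≈ 62.800000 kN·m

M(2) = 314/5 kN·m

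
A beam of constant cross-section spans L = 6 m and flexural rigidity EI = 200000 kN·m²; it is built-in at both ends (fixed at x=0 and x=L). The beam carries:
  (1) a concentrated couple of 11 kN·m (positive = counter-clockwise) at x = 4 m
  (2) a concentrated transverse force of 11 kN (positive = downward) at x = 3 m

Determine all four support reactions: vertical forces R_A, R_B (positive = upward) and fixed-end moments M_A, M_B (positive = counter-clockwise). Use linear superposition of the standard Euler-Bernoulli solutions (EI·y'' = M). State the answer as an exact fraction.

R_A = 143/18 kN, M_A = 143/12 kN·m, R_B = 55/18 kN, M_B = -33/4 kN·m

Load 1 — applied couple M₀=11 kN·m at a=4 m (b=L-a=2):
  R_A = 6M₀ab/L³ = 6·11·4·2/6³ = 22/9 kN
  M_A = M₀b(2a-b)/L² = 11·2·(2·4-2)/6² = 11/3 kN·m
  R_B = -6M₀ab/L³ = -6·11·4·2/6³ = -22/9 kN
  M_B = M₀a(2b-a)/L² = 11·4·(2·2-4)/6² = 0 kN·m
Load 2 — point force P=11 kN at a=3 m (b=L-a=3):
  R_A = Pb²(3a+b)/L³ = 11·3²·(3·3+3)/6³ = 11/2 kN
  M_A = Pab²/L² = 11·3·3²/6² = 33/4 kN·m
  R_B = Pa²(a+3b)/L³ = 11·3²·(3+3·3)/6³ = 11/2 kN
  M_B = -Pa²b/L² = -11·3²·3/6² = -33/4 kN·m
Superposition: R_A = 143/18 kN, M_A = 143/12 kN·m, R_B = 55/18 kN, M_B = -33/4 kN·m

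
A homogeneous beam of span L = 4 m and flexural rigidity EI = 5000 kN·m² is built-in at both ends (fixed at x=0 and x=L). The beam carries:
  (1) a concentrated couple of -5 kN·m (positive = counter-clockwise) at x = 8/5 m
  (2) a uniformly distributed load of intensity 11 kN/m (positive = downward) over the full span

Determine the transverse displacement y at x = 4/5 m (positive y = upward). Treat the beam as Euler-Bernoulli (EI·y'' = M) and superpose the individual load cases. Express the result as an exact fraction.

Load 1 — applied couple M₀=-5 kN·m at a=8/5 m (b=L-a=12/5):
  y_1 = (R_Ax³/6 - M_Ax²/2)/EI  [x≤a] with R_A=-9/5, M_A=-3/5 = ((-9/5)·(4/5)³/6 - (-3/5)·(4/5)²/2)/5000 = 3/390625 m
Load 2 — uniform load w=11 kN/m over full span:
  y_2 = -wx²(L-x)²/(24EI) = -11·(4/5)²·(4-(4/5))²/(24·5000) = -704/1171875 m
Superposition: y = Σ y_i = -139/234375 m ≈ -0.000593 m

y(4/5) = -139/234375 m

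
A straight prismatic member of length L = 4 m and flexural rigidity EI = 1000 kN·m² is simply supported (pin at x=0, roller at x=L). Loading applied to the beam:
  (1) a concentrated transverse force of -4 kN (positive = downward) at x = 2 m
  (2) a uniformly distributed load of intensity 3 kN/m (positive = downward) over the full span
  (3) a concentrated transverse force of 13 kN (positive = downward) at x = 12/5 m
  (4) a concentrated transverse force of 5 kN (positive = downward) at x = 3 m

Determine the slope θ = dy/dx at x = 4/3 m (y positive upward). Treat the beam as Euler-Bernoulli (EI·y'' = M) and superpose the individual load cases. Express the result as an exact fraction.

θ(4/3) = -288071/27000000 rad

Load 1 — point force P=-4 kN at a=2 m (b=L-a=2):
  θ_1 = -Pb(L²-b²-3x²)/(6LEI)  [x≤a] = -(-4)·2·(4²-2²-3·(4/3)²)/(6·4·1000) = 1/450 rad
Load 2 — uniform load w=3 kN/m over full span:
  θ_2 = -w(L³-6Lx²+4x³)/(24EI) = -3·(4³-6·4·(4/3)²+4·(4/3)³)/(24·1000) = -13/3375 rad
Load 3 — point force P=13 kN at a=12/5 m (b=L-a=8/5):
  θ_3 = -Pb(L²-b²-3x²)/(6LEI)  [x≤a] = -13·(8/5)·(4²-(8/5)²-3·(4/3)²)/(6·4·1000) = -988/140625 rad
Load 4 — point force P=5 kN at a=3 m (b=L-a=1):
  θ_4 = -Pb(L²-b²-3x²)/(6LEI)  [x≤a] = -5·1·(4²-1²-3·(4/3)²)/(6·4·1000) = -29/14400 rad
Superposition: θ = Σ θ_i = -288071/27000000 rad ≈ -0.010669 rad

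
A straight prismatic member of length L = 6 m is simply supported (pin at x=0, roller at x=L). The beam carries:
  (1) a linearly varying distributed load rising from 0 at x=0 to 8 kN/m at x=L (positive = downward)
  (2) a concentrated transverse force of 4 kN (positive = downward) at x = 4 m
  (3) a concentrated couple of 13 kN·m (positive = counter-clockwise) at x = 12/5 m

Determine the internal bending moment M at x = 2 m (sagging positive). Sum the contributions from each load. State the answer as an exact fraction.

M(2) = 191/9 kN·m

Load 1 — triangular load w₀=8 kN/m (0→w₀ over full span):
  M_1 = w₀Lx/6 - w₀x³/(6L) = 8·6·2/6 - 8·2³/(6·6) = 128/9 kN·m
Load 2 — point force P=4 kN at a=4 m (b=L-a=2):
  M_2 = Pbx/L  [x≤a] = 4·2·2/6 = 8/3 kN·m
Load 3 — applied couple M₀=13 kN·m at a=12/5 m (b=L-a=18/5):
  M_3 = M₀x/L  [x≤a] = 13·2/6 = 13/3 kN·m
Superposition: M = Σ M_i = 191/9 kN·m ≈ 21.222222 kN·m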